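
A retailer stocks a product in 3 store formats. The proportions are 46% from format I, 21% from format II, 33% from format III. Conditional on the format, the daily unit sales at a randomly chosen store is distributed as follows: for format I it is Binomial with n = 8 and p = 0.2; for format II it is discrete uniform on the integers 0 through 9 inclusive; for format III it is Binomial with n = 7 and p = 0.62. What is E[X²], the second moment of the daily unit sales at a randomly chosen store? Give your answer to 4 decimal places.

For each component E[X²] = Var + (mean)², giving I: 3.84; II: 28.5; III: 20.4848.
Overall E[X²] = 0.46·3.84 + 0.21·28.5 + 0.33·20.4848 = 14.5114.

14.5114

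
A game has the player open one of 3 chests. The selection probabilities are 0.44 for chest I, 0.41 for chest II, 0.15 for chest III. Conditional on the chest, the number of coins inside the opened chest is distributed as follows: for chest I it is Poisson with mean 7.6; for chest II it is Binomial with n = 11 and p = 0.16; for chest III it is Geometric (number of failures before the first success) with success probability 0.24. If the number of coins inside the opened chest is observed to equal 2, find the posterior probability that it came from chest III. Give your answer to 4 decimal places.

0.1411

Likelihoods P(X=2 | ·): I: 0.014453; II: 0.293168; III: 0.138624.
Posterior ∝ prior × likelihood. Numerator for III: 0.15·0.138624 = 0.0207936.
Normalizing constant: 0.44·0.014453 + 0.41·0.293168 + 0.15·0.138624 = 0.147352.
P(III | observation) = 0.0207936 / 0.147352 = 0.141115.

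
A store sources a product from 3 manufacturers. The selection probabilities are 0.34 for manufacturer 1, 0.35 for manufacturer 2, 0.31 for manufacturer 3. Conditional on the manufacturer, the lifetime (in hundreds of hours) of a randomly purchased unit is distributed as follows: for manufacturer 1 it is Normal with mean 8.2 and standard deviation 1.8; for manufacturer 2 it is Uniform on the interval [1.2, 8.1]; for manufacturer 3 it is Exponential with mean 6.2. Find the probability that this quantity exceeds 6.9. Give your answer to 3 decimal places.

Conditional on each manufacturer, P(X > 6.9): 1: 0.764921; 2: 0.173913; 3: 0.328604.
By total probability, P(X > 6.9) = 0.34·0.764921 + 0.35·0.173913 + 0.31·0.328604 = 0.42281.

0.423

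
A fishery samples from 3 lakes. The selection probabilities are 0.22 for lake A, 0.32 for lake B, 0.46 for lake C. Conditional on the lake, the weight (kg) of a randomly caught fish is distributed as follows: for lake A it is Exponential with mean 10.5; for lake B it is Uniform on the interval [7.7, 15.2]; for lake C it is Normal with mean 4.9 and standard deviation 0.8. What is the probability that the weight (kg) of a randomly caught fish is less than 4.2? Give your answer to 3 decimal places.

Conditional on each lake, P(X < 4.2): A: 0.32968; B: 0; C: 0.190787.
By total probability, P(X < 4.2) = 0.22·0.32968 + 0.32·0 + 0.46·0.190787 = 0.160292.

0.160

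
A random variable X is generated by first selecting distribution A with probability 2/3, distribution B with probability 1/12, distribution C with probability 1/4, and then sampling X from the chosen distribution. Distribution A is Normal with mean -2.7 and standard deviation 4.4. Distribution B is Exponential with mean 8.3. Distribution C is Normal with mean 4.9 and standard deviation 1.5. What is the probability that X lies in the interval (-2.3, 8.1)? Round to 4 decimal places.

Conditional on each component, P(-2.3 < X < 8.1): A: 0.456729; B: 0.623148; C: 0.983551.
By total probability, P(-2.3 < X < 8.1) = 0.666667·0.456729 + 0.0833333·0.623148 + 0.25·0.983551 = 0.602303.

0.6023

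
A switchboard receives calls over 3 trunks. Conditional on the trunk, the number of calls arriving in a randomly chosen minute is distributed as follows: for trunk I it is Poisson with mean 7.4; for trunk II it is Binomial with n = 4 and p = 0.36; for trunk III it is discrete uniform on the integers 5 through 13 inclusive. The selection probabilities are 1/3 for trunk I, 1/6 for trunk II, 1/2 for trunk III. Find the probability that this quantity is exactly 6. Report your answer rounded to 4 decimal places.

Conditional on each trunk, P(X = 6): I: 0.139405; II: 0; III: 0.111111.
By total probability, P(X = 6) = 0.333333·0.139405 + 0.166667·0 + 0.5·0.111111 = 0.102024.

0.1020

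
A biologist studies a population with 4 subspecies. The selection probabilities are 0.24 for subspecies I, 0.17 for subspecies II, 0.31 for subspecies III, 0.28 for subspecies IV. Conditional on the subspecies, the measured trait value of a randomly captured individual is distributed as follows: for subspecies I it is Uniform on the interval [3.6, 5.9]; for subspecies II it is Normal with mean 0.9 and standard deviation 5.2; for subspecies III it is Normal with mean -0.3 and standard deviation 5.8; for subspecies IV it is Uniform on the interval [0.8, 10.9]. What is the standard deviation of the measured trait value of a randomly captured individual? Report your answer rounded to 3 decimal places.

4.962

Per component, I: μ=4.75, E[X²]=23.0033; II: μ=0.9, E[X²]=27.85; III: μ=-0.3, E[X²]=33.73; IV: μ=5.85, E[X²]=42.7233.
E[X] = 0.24·4.75 + 0.17·0.9 + 0.31·-0.3 + 0.28·5.85 = 2.838.
E[X²] = 0.24·23.0033 + 0.17·27.85 + 0.31·33.73 + 0.28·42.7233 = 32.6741.
Var(X) = E[X²] − (E[X])² = 32.6741 − 8.05424 = 24.6199.
SD(X) = √24.6199 = 4.96184.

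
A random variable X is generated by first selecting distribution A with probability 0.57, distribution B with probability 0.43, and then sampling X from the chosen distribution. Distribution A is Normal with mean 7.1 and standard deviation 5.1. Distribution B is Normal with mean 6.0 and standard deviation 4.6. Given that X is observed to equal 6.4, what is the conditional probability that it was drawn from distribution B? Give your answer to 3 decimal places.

0.457

Likelihoods f(6.4 | ·): A: 0.0774906; B: 0.0863993.
Posterior ∝ prior × likelihood. Numerator for B: 0.43·0.0863993 = 0.0371517.
Normalizing constant: 0.57·0.0774906 + 0.43·0.0863993 = 0.0813214.
P(B | observation) = 0.0371517 / 0.0813214 = 0.456851.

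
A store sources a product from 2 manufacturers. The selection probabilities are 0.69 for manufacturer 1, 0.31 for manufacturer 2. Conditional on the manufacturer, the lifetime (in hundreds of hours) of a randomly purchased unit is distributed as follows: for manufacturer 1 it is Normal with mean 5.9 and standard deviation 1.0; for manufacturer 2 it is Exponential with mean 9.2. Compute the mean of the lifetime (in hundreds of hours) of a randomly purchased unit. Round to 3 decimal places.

Component means — 1: 5.9; 2: 9.2.
E[X] = 0.69·5.9 + 0.31·9.2 = 6.923.

6.923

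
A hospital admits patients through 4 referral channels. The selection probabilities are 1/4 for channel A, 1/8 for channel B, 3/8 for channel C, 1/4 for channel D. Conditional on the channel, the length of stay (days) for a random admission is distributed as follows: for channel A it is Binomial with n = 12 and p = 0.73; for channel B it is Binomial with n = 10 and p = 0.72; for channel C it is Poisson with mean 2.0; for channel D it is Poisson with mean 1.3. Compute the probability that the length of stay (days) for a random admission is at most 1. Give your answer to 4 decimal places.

Conditional on each channel, P(X ≤ 1): A: 5.01983e-06; B: 7.91269e-05; C: 0.406006; D: 0.626823.
By total probability, P(X ≤ 1) = 0.25·5.01983e-06 + 0.125·7.91269e-05 + 0.375·0.406006 + 0.25·0.626823 = 0.308969.

0.3090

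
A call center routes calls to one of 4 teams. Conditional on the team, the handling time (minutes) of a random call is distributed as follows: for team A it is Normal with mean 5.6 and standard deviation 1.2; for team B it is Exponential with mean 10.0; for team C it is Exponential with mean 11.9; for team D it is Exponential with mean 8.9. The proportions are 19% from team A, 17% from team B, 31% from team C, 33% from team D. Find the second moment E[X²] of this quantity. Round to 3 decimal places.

180.309

For each component E[X²] = Var + (mean)², giving A: 32.8; B: 200; C: 283.22; D: 158.42.
Overall E[X²] = 0.19·32.8 + 0.17·200 + 0.31·283.22 + 0.33·158.42 = 180.309.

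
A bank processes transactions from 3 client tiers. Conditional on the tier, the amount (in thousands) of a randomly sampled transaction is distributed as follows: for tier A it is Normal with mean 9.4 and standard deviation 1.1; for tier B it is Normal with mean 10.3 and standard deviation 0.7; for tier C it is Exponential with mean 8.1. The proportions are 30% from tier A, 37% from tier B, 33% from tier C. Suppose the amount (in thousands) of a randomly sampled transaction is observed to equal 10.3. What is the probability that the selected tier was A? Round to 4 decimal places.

Likelihoods f(10.3 | ·): A: 0.25951; B: 0.569918; C: 0.034615.
Posterior ∝ prior × likelihood. Numerator for A: 0.3·0.25951 = 0.077853.
Normalizing constant: 0.3·0.25951 + 0.37·0.569918 + 0.33·0.034615 = 0.300145.
P(A | observation) = 0.077853 / 0.300145 = 0.259384.

0.2594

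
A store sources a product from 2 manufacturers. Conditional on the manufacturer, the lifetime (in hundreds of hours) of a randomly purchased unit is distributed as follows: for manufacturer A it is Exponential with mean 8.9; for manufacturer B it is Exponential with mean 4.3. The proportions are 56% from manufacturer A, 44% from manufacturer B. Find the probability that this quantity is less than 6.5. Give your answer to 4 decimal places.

Conditional on each manufacturer, P(X < 6.5): A: 0.518253; B: 0.779449.
By total probability, P(X < 6.5) = 0.56·0.518253 + 0.44·0.779449 = 0.63318.

0.6332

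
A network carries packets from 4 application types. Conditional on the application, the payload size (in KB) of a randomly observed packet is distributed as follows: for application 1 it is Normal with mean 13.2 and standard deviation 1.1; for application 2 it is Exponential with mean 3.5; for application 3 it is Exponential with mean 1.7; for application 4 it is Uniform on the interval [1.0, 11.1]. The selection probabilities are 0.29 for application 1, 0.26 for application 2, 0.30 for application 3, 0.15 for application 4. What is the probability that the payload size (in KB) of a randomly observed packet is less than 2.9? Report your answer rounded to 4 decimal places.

Conditional on each application, P(X < 2.9): 1: 0; 2: 0.563327; 3: 0.818388; 4: 0.188119.
By total probability, P(X < 2.9) = 0.29·0 + 0.26·0.563327 + 0.3·0.818388 + 0.15·0.188119 = 0.420199.

0.4202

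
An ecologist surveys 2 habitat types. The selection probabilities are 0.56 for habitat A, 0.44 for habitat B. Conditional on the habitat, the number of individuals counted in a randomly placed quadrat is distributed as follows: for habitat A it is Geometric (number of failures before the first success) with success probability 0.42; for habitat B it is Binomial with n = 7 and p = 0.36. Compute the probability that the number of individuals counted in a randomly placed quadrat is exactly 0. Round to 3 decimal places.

Conditional on each habitat, P(X = 0): A: 0.42; B: 0.0439805.
By total probability, P(X = 0) = 0.56·0.42 + 0.44·0.0439805 = 0.254551.

0.255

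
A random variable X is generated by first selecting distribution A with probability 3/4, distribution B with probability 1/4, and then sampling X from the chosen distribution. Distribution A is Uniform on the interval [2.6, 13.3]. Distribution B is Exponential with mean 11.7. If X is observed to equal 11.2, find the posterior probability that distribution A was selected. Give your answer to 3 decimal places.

Likelihoods f(11.2 | ·): A: 0.0934579; B: 0.0328155.
Posterior ∝ prior × likelihood. Numerator for A: 0.75·0.0934579 = 0.0700935.
Normalizing constant: 0.75·0.0934579 + 0.25·0.0328155 = 0.0782973.
P(A | observation) = 0.0700935 / 0.0782973 = 0.895221.

0.895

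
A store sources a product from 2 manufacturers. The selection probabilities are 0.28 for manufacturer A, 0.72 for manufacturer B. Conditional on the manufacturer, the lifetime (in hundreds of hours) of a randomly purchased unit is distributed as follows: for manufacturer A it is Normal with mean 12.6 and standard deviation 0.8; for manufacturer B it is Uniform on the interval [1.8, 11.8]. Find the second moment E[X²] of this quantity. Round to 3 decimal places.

83.925

For each component E[X²] = Var + (mean)², giving A: 159.4; B: 54.5733.
Overall E[X²] = 0.28·159.4 + 0.72·54.5733 = 83.9248.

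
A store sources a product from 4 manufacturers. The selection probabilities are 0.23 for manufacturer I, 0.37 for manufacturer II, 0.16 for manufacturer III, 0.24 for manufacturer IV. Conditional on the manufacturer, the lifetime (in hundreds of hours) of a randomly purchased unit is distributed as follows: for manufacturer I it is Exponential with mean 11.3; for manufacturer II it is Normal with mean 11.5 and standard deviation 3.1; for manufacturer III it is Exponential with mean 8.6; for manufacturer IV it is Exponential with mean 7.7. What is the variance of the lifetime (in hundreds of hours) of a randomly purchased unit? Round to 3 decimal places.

61.786

Per component, I: μ=11.3, E[X²]=255.38; II: μ=11.5, E[X²]=141.86; III: μ=8.6, E[X²]=147.92; IV: μ=7.7, E[X²]=118.58.
E[X] = 0.23·11.3 + 0.37·11.5 + 0.16·8.6 + 0.24·7.7 = 10.078.
E[X²] = 0.23·255.38 + 0.37·141.86 + 0.16·147.92 + 0.24·118.58 = 163.352.
Var(X) = E[X²] − (E[X])² = 163.352 − 101.566 = 61.7859.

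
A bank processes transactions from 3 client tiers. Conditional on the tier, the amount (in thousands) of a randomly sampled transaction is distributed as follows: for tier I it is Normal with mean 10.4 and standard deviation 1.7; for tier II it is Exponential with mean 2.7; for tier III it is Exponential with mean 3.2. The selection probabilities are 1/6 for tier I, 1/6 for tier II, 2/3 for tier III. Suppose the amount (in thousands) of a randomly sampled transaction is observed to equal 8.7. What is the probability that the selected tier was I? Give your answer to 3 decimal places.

0.594

Likelihoods f(8.7 | ·): I: 0.142336; II: 0.0147653; III: 0.0206116.
Posterior ∝ prior × likelihood. Numerator for I: 0.166667·0.142336 = 0.0237226.
Normalizing constant: 0.166667·0.142336 + 0.166667·0.0147653 + 0.666667·0.0206116 = 0.0399246.
P(I | observation) = 0.0237226 / 0.0399246 = 0.594186.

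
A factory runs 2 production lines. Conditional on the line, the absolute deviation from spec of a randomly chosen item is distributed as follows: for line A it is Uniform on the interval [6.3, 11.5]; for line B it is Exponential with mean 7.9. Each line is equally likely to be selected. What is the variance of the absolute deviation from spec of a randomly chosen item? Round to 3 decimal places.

Per component, A: μ=8.9, E[X²]=81.4633; B: μ=7.9, E[X²]=124.82.
E[X] = 0.5·8.9 + 0.5·7.9 = 8.4.
E[X²] = 0.5·81.4633 + 0.5·124.82 = 103.142.
Var(X) = E[X²] − (E[X])² = 103.142 − 70.56 = 32.5817.

32.582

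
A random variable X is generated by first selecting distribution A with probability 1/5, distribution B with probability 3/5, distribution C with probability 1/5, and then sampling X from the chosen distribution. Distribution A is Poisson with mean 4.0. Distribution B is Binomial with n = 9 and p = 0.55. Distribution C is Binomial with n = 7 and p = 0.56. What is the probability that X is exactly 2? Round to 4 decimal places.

Conditional on each component, P(X = 2): A: 0.146525; B: 0.0406926; C: 0.108607.
By total probability, P(X = 2) = 0.2·0.146525 + 0.6·0.0406926 + 0.2·0.108607 = 0.075442.

0.0754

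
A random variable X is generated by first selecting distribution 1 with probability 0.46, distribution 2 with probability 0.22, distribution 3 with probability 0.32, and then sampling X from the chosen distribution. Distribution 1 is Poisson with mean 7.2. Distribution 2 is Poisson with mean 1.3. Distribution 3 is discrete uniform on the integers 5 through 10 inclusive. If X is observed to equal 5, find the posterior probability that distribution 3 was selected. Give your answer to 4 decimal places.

0.4824

Likelihoods P(X=5 | ·): 1: 0.120382; 2: 0.00843243; 3: 0.166667.
Posterior ∝ prior × likelihood. Numerator for 3: 0.32·0.166667 = 0.0533333.
Normalizing constant: 0.46·0.120382 + 0.22·0.00843243 + 0.32·0.166667 = 0.110564.
P(3 | observation) = 0.0533333 / 0.110564 = 0.482375.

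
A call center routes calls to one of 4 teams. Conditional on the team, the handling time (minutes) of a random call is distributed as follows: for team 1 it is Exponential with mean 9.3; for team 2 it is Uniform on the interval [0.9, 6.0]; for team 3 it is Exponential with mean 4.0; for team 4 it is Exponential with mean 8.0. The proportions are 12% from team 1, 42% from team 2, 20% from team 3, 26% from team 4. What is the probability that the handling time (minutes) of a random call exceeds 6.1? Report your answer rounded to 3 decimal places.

0.227

Conditional on each team, P(X > 6.1): 1: 0.518968; 2: 0; 3: 0.217621; 4: 0.466499.
By total probability, P(X > 6.1) = 0.12·0.518968 + 0.42·0 + 0.2·0.217621 + 0.26·0.466499 = 0.22709.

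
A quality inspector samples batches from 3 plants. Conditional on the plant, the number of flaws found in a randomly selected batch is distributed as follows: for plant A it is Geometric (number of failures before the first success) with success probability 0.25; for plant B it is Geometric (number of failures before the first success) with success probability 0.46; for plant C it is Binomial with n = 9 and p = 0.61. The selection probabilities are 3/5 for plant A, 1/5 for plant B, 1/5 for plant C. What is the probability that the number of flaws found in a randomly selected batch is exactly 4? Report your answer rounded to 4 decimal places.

0.0868

Conditional on each plant, P(X = 4): A: 0.0791016; B: 0.0391141; C: 0.157403.
By total probability, P(X = 4) = 0.6·0.0791016 + 0.2·0.0391141 + 0.2·0.157403 = 0.0867643.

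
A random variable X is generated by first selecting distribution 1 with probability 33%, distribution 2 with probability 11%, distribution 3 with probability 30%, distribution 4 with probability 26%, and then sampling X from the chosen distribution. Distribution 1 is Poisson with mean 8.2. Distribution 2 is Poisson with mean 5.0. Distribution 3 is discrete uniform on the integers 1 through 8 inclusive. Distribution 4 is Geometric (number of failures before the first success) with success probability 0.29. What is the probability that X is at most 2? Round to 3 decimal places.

0.260

Conditional on each component, P(X ≤ 2): 1: 0.0117607; 2: 0.124652; 3: 0.25; 4: 0.642089.
By total probability, P(X ≤ 2) = 0.33·0.0117607 + 0.11·0.124652 + 0.3·0.25 + 0.26·0.642089 = 0.259536.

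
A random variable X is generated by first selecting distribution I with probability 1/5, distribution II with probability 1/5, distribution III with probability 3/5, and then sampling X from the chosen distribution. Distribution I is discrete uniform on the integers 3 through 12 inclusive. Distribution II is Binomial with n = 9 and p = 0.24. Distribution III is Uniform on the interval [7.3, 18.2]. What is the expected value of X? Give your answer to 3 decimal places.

Component means — I: 7.5; II: 2.16; III: 12.75.
E[X] = 0.2·7.5 + 0.2·2.16 + 0.6·12.75 = 9.582.

9.582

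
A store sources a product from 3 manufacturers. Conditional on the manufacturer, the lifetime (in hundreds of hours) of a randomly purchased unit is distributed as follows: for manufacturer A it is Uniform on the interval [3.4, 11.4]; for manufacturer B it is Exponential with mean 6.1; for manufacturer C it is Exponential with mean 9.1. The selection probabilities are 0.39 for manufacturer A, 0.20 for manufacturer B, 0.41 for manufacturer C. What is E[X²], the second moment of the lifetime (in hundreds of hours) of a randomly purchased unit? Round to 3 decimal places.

For each component E[X²] = Var + (mean)², giving A: 60.0933; B: 74.42; C: 165.62.
Overall E[X²] = 0.39·60.0933 + 0.2·74.42 + 0.41·165.62 = 106.225.

106.225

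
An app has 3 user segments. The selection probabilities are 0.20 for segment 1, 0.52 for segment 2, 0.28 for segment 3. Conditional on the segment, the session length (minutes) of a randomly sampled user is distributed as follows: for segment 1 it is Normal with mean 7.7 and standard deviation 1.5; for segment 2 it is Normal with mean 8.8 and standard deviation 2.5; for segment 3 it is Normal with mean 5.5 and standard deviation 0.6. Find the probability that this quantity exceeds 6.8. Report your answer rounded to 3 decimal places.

0.559

Conditional on each segment, P(X > 6.8): 1: 0.725747; 2: 0.788145; 3: 0.0151301.
By total probability, P(X > 6.8) = 0.2·0.725747 + 0.52·0.788145 + 0.28·0.0151301 = 0.559221.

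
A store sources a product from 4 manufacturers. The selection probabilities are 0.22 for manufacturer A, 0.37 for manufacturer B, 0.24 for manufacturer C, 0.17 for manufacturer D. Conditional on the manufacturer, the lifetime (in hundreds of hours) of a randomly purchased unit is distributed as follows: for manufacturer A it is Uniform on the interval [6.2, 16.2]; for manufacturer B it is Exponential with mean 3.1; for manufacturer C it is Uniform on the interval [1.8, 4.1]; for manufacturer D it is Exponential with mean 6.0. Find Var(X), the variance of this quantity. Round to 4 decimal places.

22.4710

Per component, A: μ=11.2, E[X²]=133.773; B: μ=3.1, E[X²]=19.22; C: μ=2.95, E[X²]=9.14333; D: μ=6, E[X²]=72.
E[X] = 0.22·11.2 + 0.37·3.1 + 0.24·2.95 + 0.17·6 = 5.339.
E[X²] = 0.22·133.773 + 0.37·19.22 + 0.24·9.14333 + 0.17·72 = 50.9759.
Var(X) = E[X²] − (E[X])² = 50.9759 − 28.5049 = 22.471.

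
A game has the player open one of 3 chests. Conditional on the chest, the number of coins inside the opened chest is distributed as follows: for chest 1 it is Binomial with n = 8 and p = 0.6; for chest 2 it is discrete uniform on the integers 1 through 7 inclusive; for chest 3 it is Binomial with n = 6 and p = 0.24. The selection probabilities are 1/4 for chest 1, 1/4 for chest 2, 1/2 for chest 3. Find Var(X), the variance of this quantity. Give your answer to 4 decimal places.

4.2976

Per component, 1: μ=4.8, E[X²]=24.96; 2: μ=4, E[X²]=20; 3: μ=1.44, E[X²]=3.168.
E[X] = 0.25·4.8 + 0.25·4 + 0.5·1.44 = 2.92.
E[X²] = 0.25·24.96 + 0.25·20 + 0.5·3.168 = 12.824.
Var(X) = E[X²] − (E[X])² = 12.824 − 8.5264 = 4.2976.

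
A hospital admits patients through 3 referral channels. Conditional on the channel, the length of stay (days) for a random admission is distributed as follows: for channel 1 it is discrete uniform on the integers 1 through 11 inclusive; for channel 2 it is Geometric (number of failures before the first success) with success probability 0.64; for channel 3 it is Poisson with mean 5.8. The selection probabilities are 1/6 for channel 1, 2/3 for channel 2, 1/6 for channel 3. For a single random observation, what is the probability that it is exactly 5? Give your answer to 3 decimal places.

0.045

Conditional on each channel, P(X = 5): 1: 0.0909091; 2: 0.00386984; 3: 0.165596.
By total probability, P(X = 5) = 0.166667·0.0909091 + 0.666667·0.00386984 + 0.166667·0.165596 = 0.0453308.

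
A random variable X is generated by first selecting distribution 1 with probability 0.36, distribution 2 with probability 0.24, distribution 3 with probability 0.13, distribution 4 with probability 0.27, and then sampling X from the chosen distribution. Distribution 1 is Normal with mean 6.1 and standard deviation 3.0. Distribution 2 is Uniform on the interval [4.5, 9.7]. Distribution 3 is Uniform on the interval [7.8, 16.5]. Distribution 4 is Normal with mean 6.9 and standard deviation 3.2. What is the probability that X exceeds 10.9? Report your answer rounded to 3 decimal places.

Conditional on each component, P(X > 10.9): 1: 0.0547993; 2: 0; 3: 0.643678; 4: 0.10565.
By total probability, P(X > 10.9) = 0.36·0.0547993 + 0.24·0 + 0.13·0.643678 + 0.27·0.10565 = 0.131931.

0.132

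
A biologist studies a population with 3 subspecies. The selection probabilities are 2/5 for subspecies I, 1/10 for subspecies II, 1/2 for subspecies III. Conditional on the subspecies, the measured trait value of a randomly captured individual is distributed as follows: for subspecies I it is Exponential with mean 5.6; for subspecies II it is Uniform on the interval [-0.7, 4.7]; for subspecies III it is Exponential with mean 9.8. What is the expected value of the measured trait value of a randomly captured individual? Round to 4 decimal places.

7.3400

Component means — I: 5.6; II: 2; III: 9.8.
E[X] = 0.4·5.6 + 0.1·2 + 0.5·9.8 = 7.34.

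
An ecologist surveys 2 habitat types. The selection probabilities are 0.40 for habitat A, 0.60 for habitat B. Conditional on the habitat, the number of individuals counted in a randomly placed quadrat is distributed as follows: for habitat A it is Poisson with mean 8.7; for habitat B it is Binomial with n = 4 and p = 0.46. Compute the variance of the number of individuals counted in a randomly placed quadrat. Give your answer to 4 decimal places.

15.3705

Per component, A: μ=8.7, E[X²]=84.39; B: μ=1.84, E[X²]=4.3792.
E[X] = 0.4·8.7 + 0.6·1.84 = 4.584.
E[X²] = 0.4·84.39 + 0.6·4.3792 = 36.3835.
Var(X) = E[X²] − (E[X])² = 36.3835 − 21.0131 = 15.3705.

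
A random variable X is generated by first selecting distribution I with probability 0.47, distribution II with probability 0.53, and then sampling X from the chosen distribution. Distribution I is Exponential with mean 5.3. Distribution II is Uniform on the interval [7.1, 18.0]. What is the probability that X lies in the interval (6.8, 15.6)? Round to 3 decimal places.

0.519

Conditional on each component, P(6.8 < X < 15.6): I: 0.224513; II: 0.779817.
By total probability, P(6.8 < X < 15.6) = 0.47·0.224513 + 0.53·0.779817 = 0.518824.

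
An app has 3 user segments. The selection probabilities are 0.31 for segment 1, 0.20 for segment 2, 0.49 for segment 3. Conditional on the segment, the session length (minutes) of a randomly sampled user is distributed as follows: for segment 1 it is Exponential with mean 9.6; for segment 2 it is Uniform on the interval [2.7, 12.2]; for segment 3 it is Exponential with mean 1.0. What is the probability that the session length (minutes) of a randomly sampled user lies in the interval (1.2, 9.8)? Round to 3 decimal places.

0.459

Conditional on each segment, P(1.2 < X < 9.8): 1: 0.522202; 2: 0.747368; 3: 0.301139.
By total probability, P(1.2 < X < 9.8) = 0.31·0.522202 + 0.2·0.747368 + 0.49·0.301139 = 0.458914.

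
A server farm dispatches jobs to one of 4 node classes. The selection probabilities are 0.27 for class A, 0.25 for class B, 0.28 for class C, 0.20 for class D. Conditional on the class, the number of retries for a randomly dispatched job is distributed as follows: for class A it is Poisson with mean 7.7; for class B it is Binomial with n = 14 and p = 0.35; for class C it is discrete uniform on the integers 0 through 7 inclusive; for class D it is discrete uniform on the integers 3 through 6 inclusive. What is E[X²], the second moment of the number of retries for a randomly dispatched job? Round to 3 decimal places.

For each component E[X²] = Var + (mean)², giving A: 66.99; B: 27.195; C: 17.5; D: 21.5.
Overall E[X²] = 0.27·66.99 + 0.25·27.195 + 0.28·17.5 + 0.2·21.5 = 34.0861.

34.086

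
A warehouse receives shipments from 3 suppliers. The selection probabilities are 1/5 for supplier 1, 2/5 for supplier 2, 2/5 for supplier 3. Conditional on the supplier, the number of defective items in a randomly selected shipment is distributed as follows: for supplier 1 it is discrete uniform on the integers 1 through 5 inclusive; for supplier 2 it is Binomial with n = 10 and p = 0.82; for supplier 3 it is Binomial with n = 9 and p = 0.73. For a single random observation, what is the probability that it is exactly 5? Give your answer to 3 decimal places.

Conditional on each supplier, P(X = 5): 1: 0.2; 2: 0.0176536; 3: 0.138816.
By total probability, P(X = 5) = 0.2·0.2 + 0.4·0.0176536 + 0.4·0.138816 = 0.102588.

0.103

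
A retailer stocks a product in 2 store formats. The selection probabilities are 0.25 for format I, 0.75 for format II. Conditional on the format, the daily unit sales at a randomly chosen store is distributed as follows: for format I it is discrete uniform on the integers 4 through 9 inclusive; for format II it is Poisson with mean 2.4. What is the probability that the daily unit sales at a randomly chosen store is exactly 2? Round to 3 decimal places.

0.196

Conditional on each format, P(X = 2): I: 0; II: 0.261268.
By total probability, P(X = 2) = 0.25·0 + 0.75·0.261268 = 0.195951.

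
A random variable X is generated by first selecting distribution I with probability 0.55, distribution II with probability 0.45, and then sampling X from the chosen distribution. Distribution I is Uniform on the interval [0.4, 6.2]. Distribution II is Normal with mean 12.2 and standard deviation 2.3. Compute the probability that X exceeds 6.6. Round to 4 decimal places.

0.4466

Conditional on each component, P(X > 6.6): I: 0; II: 0.99255.
By total probability, P(X > 6.6) = 0.55·0 + 0.45·0.99255 = 0.446647.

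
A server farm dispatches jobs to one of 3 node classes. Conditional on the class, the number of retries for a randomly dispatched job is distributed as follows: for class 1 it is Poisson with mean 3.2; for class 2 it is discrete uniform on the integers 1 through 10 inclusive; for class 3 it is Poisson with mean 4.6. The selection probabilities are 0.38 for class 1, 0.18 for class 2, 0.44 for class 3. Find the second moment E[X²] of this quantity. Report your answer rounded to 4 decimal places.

23.3716

For each component E[X²] = Var + (mean)², giving 1: 13.44; 2: 38.5; 3: 25.76.
Overall E[X²] = 0.38·13.44 + 0.18·38.5 + 0.44·25.76 = 23.3716.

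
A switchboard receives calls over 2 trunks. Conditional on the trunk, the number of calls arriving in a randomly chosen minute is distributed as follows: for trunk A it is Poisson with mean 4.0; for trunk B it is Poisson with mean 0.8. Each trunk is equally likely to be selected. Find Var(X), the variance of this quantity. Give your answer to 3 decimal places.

4.960

Per component, A: μ=4, E[X²]=20; B: μ=0.8, E[X²]=1.44.
E[X] = 0.5·4 + 0.5·0.8 = 2.4.
E[X²] = 0.5·20 + 0.5·1.44 = 10.72.
Var(X) = E[X²] − (E[X])² = 10.72 − 5.76 = 4.96.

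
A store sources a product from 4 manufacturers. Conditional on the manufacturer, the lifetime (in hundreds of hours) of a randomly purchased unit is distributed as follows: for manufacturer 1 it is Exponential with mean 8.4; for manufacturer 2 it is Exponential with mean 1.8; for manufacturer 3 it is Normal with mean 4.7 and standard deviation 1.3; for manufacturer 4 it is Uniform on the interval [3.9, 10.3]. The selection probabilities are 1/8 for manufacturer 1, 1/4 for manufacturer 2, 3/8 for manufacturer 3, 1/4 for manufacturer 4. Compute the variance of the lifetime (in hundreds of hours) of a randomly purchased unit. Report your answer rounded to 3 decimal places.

16.257

Per component, 1: μ=8.4, E[X²]=141.12; 2: μ=1.8, E[X²]=6.48; 3: μ=4.7, E[X²]=23.78; 4: μ=7.1, E[X²]=53.8233.
E[X] = 0.125·8.4 + 0.25·1.8 + 0.375·4.7 + 0.25·7.1 = 5.0375.
E[X²] = 0.125·141.12 + 0.25·6.48 + 0.375·23.78 + 0.25·53.8233 = 41.6333.
Var(X) = E[X²] − (E[X])² = 41.6333 − 25.3764 = 16.2569.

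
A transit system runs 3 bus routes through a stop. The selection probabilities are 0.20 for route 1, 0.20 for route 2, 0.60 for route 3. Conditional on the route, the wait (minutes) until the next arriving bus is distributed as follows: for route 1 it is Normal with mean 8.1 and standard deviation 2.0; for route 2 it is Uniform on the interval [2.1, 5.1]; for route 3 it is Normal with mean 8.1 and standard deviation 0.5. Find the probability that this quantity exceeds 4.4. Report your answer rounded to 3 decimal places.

Conditional on each route, P(X > 4.4): 1: 0.967843; 2: 0.233333; 3: 1.
By total probability, P(X > 4.4) = 0.2·0.967843 + 0.2·0.233333 + 0.6·1 = 0.840235.

0.840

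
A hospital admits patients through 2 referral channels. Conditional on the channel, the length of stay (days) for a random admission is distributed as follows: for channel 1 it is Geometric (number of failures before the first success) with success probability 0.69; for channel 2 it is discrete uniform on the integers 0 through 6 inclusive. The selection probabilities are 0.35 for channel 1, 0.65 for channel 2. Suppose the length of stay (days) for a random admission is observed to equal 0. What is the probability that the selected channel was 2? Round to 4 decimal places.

0.2777

Likelihoods P(X=0 | ·): 1: 0.69; 2: 0.142857.
Posterior ∝ prior × likelihood. Numerator for 2: 0.65·0.142857 = 0.0928571.
Normalizing constant: 0.35·0.69 + 0.65·0.142857 = 0.334357.
P(2 | observation) = 0.0928571 / 0.334357 = 0.277718.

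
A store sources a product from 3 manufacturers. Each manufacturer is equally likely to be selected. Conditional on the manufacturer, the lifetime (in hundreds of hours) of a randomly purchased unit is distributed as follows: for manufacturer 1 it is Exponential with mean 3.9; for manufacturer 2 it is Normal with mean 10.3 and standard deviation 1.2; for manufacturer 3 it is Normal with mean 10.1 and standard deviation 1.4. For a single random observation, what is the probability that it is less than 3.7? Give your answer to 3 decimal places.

Conditional on each manufacturer, P(X < 3.7): 1: 0.612763; 2: 1.89896e-08; 3: 2.42205e-06.
By total probability, P(X < 3.7) = 0.333333·0.612763 + 0.333333·1.89896e-08 + 0.333333·2.42205e-06 = 0.204255.

0.204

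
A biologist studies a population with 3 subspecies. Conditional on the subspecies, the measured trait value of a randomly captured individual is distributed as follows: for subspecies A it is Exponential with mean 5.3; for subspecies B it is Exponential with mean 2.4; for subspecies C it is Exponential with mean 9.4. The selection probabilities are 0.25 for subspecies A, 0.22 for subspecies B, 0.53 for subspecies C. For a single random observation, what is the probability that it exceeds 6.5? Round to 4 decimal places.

0.3534

Conditional on each subspecies, P(X > 6.5): A: 0.293342; B: 0.0666478; C: 0.50083.
By total probability, P(X > 6.5) = 0.25·0.293342 + 0.22·0.0666478 + 0.53·0.50083 = 0.353438.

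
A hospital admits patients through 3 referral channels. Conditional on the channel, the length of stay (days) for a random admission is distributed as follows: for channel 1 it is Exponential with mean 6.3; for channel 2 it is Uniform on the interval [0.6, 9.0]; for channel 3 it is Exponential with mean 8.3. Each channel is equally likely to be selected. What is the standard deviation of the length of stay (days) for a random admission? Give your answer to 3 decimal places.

6.341

Per component, 1: μ=6.3, E[X²]=79.38; 2: μ=4.8, E[X²]=28.92; 3: μ=8.3, E[X²]=137.78.
E[X] = 0.333333·6.3 + 0.333333·4.8 + 0.333333·8.3 = 6.46667.
E[X²] = 0.333333·79.38 + 0.333333·28.92 + 0.333333·137.78 = 82.0267.
Var(X) = E[X²] − (E[X])² = 82.0267 − 41.8178 = 40.2089.
SD(X) = √40.2089 = 6.34105.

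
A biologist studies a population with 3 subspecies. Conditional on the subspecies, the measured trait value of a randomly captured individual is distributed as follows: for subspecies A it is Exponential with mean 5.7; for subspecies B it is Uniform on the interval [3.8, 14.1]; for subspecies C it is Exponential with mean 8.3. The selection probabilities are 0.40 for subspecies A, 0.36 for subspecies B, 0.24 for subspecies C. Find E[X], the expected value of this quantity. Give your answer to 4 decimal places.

7.4940

Component means — A: 5.7; B: 8.95; C: 8.3.
E[X] = 0.4·5.7 + 0.36·8.95 + 0.24·8.3 = 7.494.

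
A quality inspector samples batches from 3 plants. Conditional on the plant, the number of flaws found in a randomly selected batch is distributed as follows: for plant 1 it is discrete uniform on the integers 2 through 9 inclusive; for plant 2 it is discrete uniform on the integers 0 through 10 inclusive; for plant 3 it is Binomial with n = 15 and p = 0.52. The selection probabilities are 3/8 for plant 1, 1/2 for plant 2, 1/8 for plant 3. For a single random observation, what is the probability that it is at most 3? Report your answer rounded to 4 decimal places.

Conditional on each plant, P(X ≤ 3): 1: 0.25; 2: 0.363636; 3: 0.0118941.
By total probability, P(X ≤ 3) = 0.375·0.25 + 0.5·0.363636 + 0.125·0.0118941 = 0.277055.

0.2771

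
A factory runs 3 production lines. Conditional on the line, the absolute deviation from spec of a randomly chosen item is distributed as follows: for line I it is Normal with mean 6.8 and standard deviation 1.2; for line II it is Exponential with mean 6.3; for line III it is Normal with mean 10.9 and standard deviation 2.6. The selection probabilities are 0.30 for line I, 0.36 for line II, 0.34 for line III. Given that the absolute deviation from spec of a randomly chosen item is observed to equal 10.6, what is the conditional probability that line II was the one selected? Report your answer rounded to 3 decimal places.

0.168

Likelihoods f(10.6 | ·): I: 0.00220915; II: 0.0295081; III: 0.152421.
Posterior ∝ prior × likelihood. Numerator for II: 0.36·0.0295081 = 0.0106229.
Normalizing constant: 0.3·0.00220915 + 0.36·0.0295081 + 0.34·0.152421 = 0.0631089.
P(II | observation) = 0.0106229 / 0.0631089 = 0.168327.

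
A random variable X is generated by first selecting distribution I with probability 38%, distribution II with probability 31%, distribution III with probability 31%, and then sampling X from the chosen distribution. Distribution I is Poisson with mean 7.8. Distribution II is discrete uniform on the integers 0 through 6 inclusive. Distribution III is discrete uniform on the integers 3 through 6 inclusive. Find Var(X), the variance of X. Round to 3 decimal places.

Per component, I: μ=7.8, E[X²]=68.64; II: μ=3, E[X²]=13; III: μ=4.5, E[X²]=21.5.
E[X] = 0.38·7.8 + 0.31·3 + 0.31·4.5 = 5.289.
E[X²] = 0.38·68.64 + 0.31·13 + 0.31·21.5 = 36.7782.
Var(X) = E[X²] − (E[X])² = 36.7782 − 27.9735 = 8.80468.

8.805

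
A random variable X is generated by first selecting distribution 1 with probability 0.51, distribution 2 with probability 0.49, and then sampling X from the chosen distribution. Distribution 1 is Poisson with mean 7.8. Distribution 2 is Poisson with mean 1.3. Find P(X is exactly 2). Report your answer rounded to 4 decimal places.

0.1192

Conditional on each component, P(X = 2): 1: 0.0124641; 2: 0.230289.
By total probability, P(X = 2) = 0.51·0.0124641 + 0.49·0.230289 = 0.119198.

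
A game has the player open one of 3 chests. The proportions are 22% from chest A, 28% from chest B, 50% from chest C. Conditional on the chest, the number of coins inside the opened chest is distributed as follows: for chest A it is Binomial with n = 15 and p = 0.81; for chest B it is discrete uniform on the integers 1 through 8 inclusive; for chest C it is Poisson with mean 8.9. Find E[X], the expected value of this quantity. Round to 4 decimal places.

Component means — A: 12.15; B: 4.5; C: 8.9.
E[X] = 0.22·12.15 + 0.28·4.5 + 0.5·8.9 = 8.383.

8.3830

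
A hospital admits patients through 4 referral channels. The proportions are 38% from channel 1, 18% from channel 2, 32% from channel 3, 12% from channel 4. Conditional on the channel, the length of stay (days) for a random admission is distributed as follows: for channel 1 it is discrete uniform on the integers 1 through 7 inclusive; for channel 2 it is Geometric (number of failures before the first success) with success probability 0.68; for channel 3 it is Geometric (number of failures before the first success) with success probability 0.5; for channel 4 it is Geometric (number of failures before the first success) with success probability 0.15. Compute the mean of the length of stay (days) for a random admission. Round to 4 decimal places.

Component means — 1: 4; 2: 0.470588; 3: 1; 4: 5.66667.
E[X] = 0.38·4 + 0.18·0.470588 + 0.32·1 + 0.12·5.66667 = 2.60471.

2.6047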